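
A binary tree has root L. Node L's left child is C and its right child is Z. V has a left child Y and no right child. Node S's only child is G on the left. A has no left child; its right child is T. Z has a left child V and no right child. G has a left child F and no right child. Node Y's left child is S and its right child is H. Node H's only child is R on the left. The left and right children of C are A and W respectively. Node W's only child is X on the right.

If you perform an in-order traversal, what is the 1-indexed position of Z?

14

In-order visits the left subtree, then the node, then the right subtree.
At L: go left to C.
  At C: go left to A.
    At A: no left child.
    Visit A.
    At A: go right to T.
      T is a leaf — visit T.
  Visit C.
  At C: go right to W.
    At W: no left child.
    Visit W.
    At W: go right to X.
      X is a leaf — visit X.
Visit L.
At L: go right to Z.
  At Z: go left to V.
    At V: go left to Y.
      At Y: go left to S.
        At S: go left to G.
          At G: go left to F.
            F is a leaf — visit F.
          Visit G.
          At G: no right child.
        Visit S.
        At S: no right child.
      Visit Y.
      At Y: go right to H.
        At H: go left to R.
          R is a leaf — visit R.
        Visit H.
        At H: no right child.
    Visit V.
    At V: no right child.
  Visit Z.
  At Z: no right child.
Full in-order sequence: A, T, C, W, X, L, F, G, S, Y, R, H, V, Z.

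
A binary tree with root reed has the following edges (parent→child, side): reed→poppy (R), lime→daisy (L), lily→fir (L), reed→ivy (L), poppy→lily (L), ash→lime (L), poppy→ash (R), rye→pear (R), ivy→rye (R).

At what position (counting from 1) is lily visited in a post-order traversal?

Post-order visits the left subtree, then the right subtree, then the node.
At reed: go left to ivy.
  At ivy: no left child.
  At ivy: go right to rye.
    At rye: no left child.
    At rye: go right to pear.
      pear is a leaf — visit pear.
    Visit rye.
  Visit ivy.
At reed: go right to poppy.
  At poppy: go left to lily.
    At lily: go left to fir.
      fir is a leaf — visit fir.
    At lily: no right child.
    Visit lily.
  At poppy: go right to ash.
    At ash: go left to lime.
      At lime: go left to daisy.
        daisy is a leaf — visit daisy.
      At lime: no right child.
      Visit lime.
    At ash: no right child.
    Visit ash.
  Visit poppy.
Visit reed.
Full post-order sequence: pear, rye, ivy, fir, lily, daisy, lime, ash, poppy, reed.

5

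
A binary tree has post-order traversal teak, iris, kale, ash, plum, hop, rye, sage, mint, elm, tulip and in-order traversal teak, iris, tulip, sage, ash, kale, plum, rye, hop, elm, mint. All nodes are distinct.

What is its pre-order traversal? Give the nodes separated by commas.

The last element of post-order is the root; it splits in-order into left and right subtrees.
Root tulip: left subtree has 2 nodes {teak, iris}, right has 8 {sage, ash, kale, plum, rye, hop, elm, mint}.
  Root iris: left subtree has 1 node {teak}, right has 0 { }.
  Root elm: left subtree has 6 nodes {sage, ash, kale, plum, rye, hop}, right has 1 {mint}.
    Root sage: left subtree has 0 nodes { }, right has 5 {ash, kale, plum, rye, hop}.
      Root rye: left subtree has 3 nodes {ash, kale, plum}, right has 1 {hop}.
        Root plum: left subtree has 2 nodes {ash, kale}, right has 0 { }.
          Root ash: left subtree has 0 nodes { }, right has 1 {kale}.

tulip, iris, teak, elm, sage, rye, plum, ash, kale, hop, mint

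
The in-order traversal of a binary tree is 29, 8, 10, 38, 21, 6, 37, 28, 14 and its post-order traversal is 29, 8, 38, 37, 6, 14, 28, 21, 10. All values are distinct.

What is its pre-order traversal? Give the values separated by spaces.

The last element of post-order is the root; it splits in-order into left and right subtrees.
Root 10: left subtree has 2 nodes {29, 8}, right has 6 {38, 21, 6, 37, 28, 14}.
  Root 8: left subtree has 1 node {29}, right has 0 { }.
  Root 21: left subtree has 1 node {38}, right has 4 {6, 37, 28, 14}.
    Root 28: left subtree has 2 nodes {6, 37}, right has 1 {14}.
      Root 6: left subtree has 0 nodes { }, right has 1 {37}.

10 8 29 21 38 28 6 37 14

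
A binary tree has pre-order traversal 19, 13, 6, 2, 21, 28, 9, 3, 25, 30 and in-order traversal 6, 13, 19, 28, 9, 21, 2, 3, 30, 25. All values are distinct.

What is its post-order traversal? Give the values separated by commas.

6, 13, 9, 28, 21, 30, 25, 3, 2, 19

The first element of pre-order is the root; it splits in-order into left and right subtrees.
Root 19: left subtree has 2 nodes {6, 13}, right has 7 {28, 9, 21, 2, 3, 30, 25}.
  Root 13: left subtree has 1 node {6}, right has 0 { }.
  Root 2: left subtree has 3 nodes {28, 9, 21}, right has 3 {3, 30, 25}.
    Root 21: left subtree has 2 nodes {28, 9}, right has 0 { }.
      Root 28: left subtree has 0 nodes { }, right has 1 {9}.
    Root 3: left subtree has 0 nodes { }, right has 2 {30, 25}.
      Root 25: left subtree has 1 node {30}, right has 0 { }.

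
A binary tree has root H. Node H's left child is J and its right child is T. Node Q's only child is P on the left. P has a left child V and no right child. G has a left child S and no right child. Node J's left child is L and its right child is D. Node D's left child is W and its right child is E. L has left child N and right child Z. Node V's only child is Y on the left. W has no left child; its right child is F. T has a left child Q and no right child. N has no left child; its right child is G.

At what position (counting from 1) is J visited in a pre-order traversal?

2

Pre-order visits the node, then its left subtree, then its right subtree.
Visit H.
At H: go left to J.
  Visit J.
  At J: go left to L.
    Visit L.
    At L: go left to N.
      Visit N.
      At N: no left child.
      At N: go right to G.
        Visit G.
        At G: go left to S.
          S is a leaf — visit S.
        At G: no right child.
    At L: go right to Z.
      Z is a leaf — visit Z.
  At J: go right to D.
    Visit D.
    At D: go left to W.
      Visit W.
      At W: no left child.
      At W: go right to F.
        F is a leaf — visit F.
    At D: go right to E.
      E is a leaf — visit E.
At H: go right to T.
  Visit T.
  At T: go left to Q.
    Visit Q.
    At Q: go left to P.
      Visit P.
      At P: go left to V.
        Visit V.
        At V: go left to Y.
          Y is a leaf — visit Y.
        At V: no right child.
      At P: no right child.
    At Q: no right child.
  At T: no right child.
Full pre-order sequence: H, J, L, N, G, S, Z, D, W, F, E, T, Q, P, V, Y.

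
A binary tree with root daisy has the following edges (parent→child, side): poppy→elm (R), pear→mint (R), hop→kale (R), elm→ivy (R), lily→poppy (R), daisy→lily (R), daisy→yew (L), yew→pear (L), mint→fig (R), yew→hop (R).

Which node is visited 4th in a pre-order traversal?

Pre-order visits the node, then its left subtree, then its right subtree.
Visit daisy.
At daisy: go left to yew.
  Visit yew.
  At yew: go left to pear.
    Visit pear.
    At pear: no left child.
    At pear: go right to mint.
      Visit mint.
      At mint: no left child.
      At mint: go right to fig.
        fig is a leaf — visit fig.
  At yew: go right to hop.
    Visit hop.
    At hop: no left child.
    At hop: go right to kale.
      kale is a leaf — visit kale.
At daisy: go right to lily.
  Visit lily.
  At lily: no left child.
  At lily: go right to poppy.
    Visit poppy.
    At poppy: no left child.
    At poppy: go right to elm.
      Visit elm.
      At elm: no left child.
      At elm: go right to ivy.
        ivy is a leaf — visit ivy.
Full pre-order sequence: daisy, yew, pear, mint, fig, hop, kale, lily, poppy, elm, ivy.

mint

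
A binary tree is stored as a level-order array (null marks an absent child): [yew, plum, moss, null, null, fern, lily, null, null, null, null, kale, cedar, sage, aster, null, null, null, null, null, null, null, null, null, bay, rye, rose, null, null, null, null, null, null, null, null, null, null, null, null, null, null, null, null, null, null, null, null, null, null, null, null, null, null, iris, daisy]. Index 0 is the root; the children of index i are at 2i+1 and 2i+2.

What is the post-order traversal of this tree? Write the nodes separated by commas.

Post-order visits the left subtree, then the right subtree, then the node.
At yew: go left to plum.
  plum is a leaf — visit plum.
At yew: go right to moss.
  At moss: go left to fern.
    At fern: go left to kale.
      At kale: no left child.
      At kale: go right to bay.
        bay is a leaf — visit bay.
      Visit kale.
    At fern: go right to cedar.
      At cedar: go left to rye.
        rye is a leaf — visit rye.
      At cedar: go right to rose.
        At rose: go left to iris.
          iris is a leaf — visit iris.
        At rose: go right to daisy.
          daisy is a leaf — visit daisy.
        Visit rose.
      Visit cedar.
    Visit fern.
  At moss: go right to lily.
    At lily: go left to sage.
      sage is a leaf — visit sage.
    At lily: go right to aster.
      aster is a leaf — visit aster.
    Visit lily.
  Visit moss.
Visit yew.

plum, bay, kale, rye, iris, daisy, rose, cedar, fern, sage, aster, lily, moss, yew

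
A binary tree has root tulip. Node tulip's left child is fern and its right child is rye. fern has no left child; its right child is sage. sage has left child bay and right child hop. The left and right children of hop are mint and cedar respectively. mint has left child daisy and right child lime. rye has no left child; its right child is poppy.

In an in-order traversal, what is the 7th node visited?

hop

In-order visits the left subtree, then the node, then the right subtree.
At tulip: go left to fern.
  At fern: no left child.
  Visit fern.
  At fern: go right to sage.
    At sage: go left to bay.
      bay is a leaf — visit bay.
    Visit sage.
    At sage: go right to hop.
      At hop: go left to mint.
        At mint: go left to daisy.
          daisy is a leaf — visit daisy.
        Visit mint.
        At mint: go right to lime.
          lime is a leaf — visit lime.
      Visit hop.
      At hop: go right to cedar.
        cedar is a leaf — visit cedar.
Visit tulip.
At tulip: go right to rye.
  At rye: no left child.
  Visit rye.
  At rye: go right to poppy.
    poppy is a leaf — visit poppy.
Full in-order sequence: fern, bay, sage, daisy, mint, lime, hop, cedar, tulip, rye, poppy.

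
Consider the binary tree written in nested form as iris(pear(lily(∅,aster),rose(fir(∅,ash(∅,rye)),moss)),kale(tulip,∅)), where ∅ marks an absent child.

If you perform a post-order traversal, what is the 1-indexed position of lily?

Post-order visits the left subtree, then the right subtree, then the node.
At iris: go left to pear.
  At pear: go left to lily.
    At lily: no left child.
    At lily: go right to aster.
      aster is a leaf — visit aster.
    Visit lily.
  At pear: go right to rose.
    At rose: go left to fir.
      At fir: no left child.
      At fir: go right to ash.
        At ash: no left child.
        At ash: go right to rye.
          rye is a leaf — visit rye.
        Visit ash.
      Visit fir.
    At rose: go right to moss.
      moss is a leaf — visit moss.
    Visit rose.
  Visit pear.
At iris: go right to kale.
  At kale: go left to tulip.
    tulip is a leaf — visit tulip.
  At kale: no right child.
  Visit kale.
Visit iris.
Full post-order sequence: aster, lily, rye, ash, fir, moss, rose, pear, tulip, kale, iris.

2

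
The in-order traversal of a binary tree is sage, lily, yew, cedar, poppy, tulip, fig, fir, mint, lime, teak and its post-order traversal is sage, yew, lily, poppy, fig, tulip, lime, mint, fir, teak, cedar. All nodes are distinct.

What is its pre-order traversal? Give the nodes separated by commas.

The last element of post-order is the root; it splits in-order into left and right subtrees.
Root cedar: left subtree has 3 nodes {sage, lily, yew}, right has 7 {poppy, tulip, fig, fir, mint, lime, teak}.
  Root lily: left subtree has 1 node {sage}, right has 1 {yew}.
  Root teak: left subtree has 6 nodes {poppy, tulip, fig, fir, mint, lime}, right has 0 { }.
    Root fir: left subtree has 3 nodes {poppy, tulip, fig}, right has 2 {mint, lime}.
      Root tulip: left subtree has 1 node {poppy}, right has 1 {fig}.
      Root mint: left subtree has 0 nodes { }, right has 1 {lime}.

cedar, lily, sage, yew, teak, fir, tulip, poppy, fig, mint, lime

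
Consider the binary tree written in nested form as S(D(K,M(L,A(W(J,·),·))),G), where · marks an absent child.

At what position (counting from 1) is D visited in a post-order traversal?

Post-order visits the left subtree, then the right subtree, then the node.
At S: go left to D.
  At D: go left to K.
    K is a leaf — visit K.
  At D: go right to M.
    At M: go left to L.
      L is a leaf — visit L.
    At M: go right to A.
      At A: go left to W.
        At W: go left to J.
          J is a leaf — visit J.
        At W: no right child.
        Visit W.
      At A: no right child.
      Visit A.
    Visit M.
  Visit D.
At S: go right to G.
  G is a leaf — visit G.
Visit S.
Full post-order sequence: K, L, J, W, A, M, D, G, S.

7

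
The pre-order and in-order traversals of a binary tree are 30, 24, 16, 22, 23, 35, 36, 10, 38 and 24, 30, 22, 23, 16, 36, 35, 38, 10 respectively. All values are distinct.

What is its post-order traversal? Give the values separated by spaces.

The first element of pre-order is the root; it splits in-order into left and right subtrees.
Root 30: left subtree has 1 node {24}, right has 7 {22, 23, 16, 36, 35, 38, 10}.
  Root 16: left subtree has 2 nodes {22, 23}, right has 4 {36, 35, 38, 10}.
    Root 22: left subtree has 0 nodes { }, right has 1 {23}.
    Root 35: left subtree has 1 node {36}, right has 2 {38, 10}.
      Root 10: left subtree has 1 node {38}, right has 0 { }.

24 23 22 36 38 10 35 16 30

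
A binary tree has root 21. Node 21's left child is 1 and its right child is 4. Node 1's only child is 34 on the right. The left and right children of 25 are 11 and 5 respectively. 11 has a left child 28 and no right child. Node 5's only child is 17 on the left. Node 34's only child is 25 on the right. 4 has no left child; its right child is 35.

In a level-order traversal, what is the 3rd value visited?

Level-order visits nodes level by level from the root, left to right within each level.
Level 0: 21
Level 1: 1, 4
Level 2: 34, 35
Level 3: 25
Level 4: 11, 5
Level 5: 28, 17
Full level-order sequence: 21, 1, 4, 34, 35, 25, 11, 5, 28, 17.

4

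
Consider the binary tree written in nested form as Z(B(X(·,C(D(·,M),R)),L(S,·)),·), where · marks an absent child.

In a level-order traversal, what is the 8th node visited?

R

Level-order visits nodes level by level from the root, left to right within each level.
Level 0: Z
Level 1: B
Level 2: X, L
Level 3: C, S
Level 4: D, R
Level 5: M
Full level-order sequence: Z, B, X, L, C, S, D, R, M.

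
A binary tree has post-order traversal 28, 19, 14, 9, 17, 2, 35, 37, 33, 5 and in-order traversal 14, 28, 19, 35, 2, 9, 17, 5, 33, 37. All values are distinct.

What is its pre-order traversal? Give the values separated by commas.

5, 35, 14, 19, 28, 2, 17, 9, 33, 37

The last element of post-order is the root; it splits in-order into left and right subtrees.
Root 5: left subtree has 7 nodes {14, 28, 19, 35, 2, 9, 17}, right has 2 {33, 37}.
  Root 35: left subtree has 3 nodes {14, 28, 19}, right has 3 {2, 9, 17}.
    Root 14: left subtree has 0 nodes { }, right has 2 {28, 19}.
      Root 19: left subtree has 1 node {28}, right has 0 { }.
    Root 2: left subtree has 0 nodes { }, right has 2 {9, 17}.
      Root 17: left subtree has 1 node {9}, right has 0 { }.
  Root 33: left subtree has 0 nodes { }, right has 1 {37}.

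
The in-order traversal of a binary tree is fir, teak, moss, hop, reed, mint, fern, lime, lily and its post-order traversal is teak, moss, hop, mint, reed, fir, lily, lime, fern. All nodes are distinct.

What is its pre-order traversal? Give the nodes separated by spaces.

The last element of post-order is the root; it splits in-order into left and right subtrees.
Root fern: left subtree has 6 nodes {fir, teak, moss, hop, reed, mint}, right has 2 {lime, lily}.
  Root fir: left subtree has 0 nodes { }, right has 5 {teak, moss, hop, reed, mint}.
    Root reed: left subtree has 3 nodes {teak, moss, hop}, right has 1 {mint}.
      Root hop: left subtree has 2 nodes {teak, moss}, right has 0 { }.
        Root moss: left subtree has 1 node {teak}, right has 0 { }.
  Root lime: left subtree has 0 nodes { }, right has 1 {lily}.

fern fir reed hop moss teak mint lime lily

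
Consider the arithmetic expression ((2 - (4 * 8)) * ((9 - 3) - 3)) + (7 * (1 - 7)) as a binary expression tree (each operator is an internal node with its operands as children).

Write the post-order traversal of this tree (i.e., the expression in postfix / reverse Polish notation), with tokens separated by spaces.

2 4 8 * - 9 3 - 3 - * 7 1 7 - * +

Post-order on an expression tree gives postfix notation: for each operator, emit left operand, right operand, then the operator.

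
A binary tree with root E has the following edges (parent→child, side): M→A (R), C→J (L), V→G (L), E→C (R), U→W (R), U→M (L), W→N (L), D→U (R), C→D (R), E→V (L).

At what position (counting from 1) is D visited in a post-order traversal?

9

Post-order visits the left subtree, then the right subtree, then the node.
At E: go left to V.
  At V: go left to G.
    G is a leaf — visit G.
  At V: no right child.
  Visit V.
At E: go right to C.
  At C: go left to J.
    J is a leaf — visit J.
  At C: go right to D.
    At D: no left child.
    At D: go right to U.
      At U: go left to M.
        At M: no left child.
        At M: go right to A.
          A is a leaf — visit A.
        Visit M.
      At U: go right to W.
        At W: go left to N.
          N is a leaf — visit N.
        At W: no right child.
        Visit W.
      Visit U.
    Visit D.
  Visit C.
Visit E.
Full post-order sequence: G, V, J, A, M, N, W, U, D, C, E.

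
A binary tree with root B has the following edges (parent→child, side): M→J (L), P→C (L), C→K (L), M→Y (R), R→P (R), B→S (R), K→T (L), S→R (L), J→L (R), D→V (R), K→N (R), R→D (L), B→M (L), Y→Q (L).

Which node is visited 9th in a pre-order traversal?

Pre-order visits the node, then its left subtree, then its right subtree.
Visit B.
At B: go left to M.
  Visit M.
  At M: go left to J.
    Visit J.
    At J: no left child.
    At J: go right to L.
      L is a leaf — visit L.
  At M: go right to Y.
    Visit Y.
    At Y: go left to Q.
      Q is a leaf — visit Q.
    At Y: no right child.
At B: go right to S.
  Visit S.
  At S: go left to R.
    Visit R.
    At R: go left to D.
      Visit D.
      At D: no left child.
      At D: go right to V.
        V is a leaf — visit V.
    At R: go right to P.
      Visit P.
      At P: go left to C.
        Visit C.
        At C: go left to K.
          Visit K.
          At K: go left to T.
            T is a leaf — visit T.
          At K: go right to N.
            N is a leaf — visit N.
        At C: no right child.
      At P: no right child.
  At S: no right child.
Full pre-order sequence: B, M, J, L, Y, Q, S, R, D, V, P, C, K, T, N.

D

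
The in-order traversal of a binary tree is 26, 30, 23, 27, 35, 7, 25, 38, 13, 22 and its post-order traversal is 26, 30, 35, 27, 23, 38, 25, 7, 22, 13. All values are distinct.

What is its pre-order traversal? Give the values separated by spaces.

The last element of post-order is the root; it splits in-order into left and right subtrees.
Root 13: left subtree has 8 nodes {26, 30, 23, 27, 35, 7, 25, 38}, right has 1 {22}.
  Root 7: left subtree has 5 nodes {26, 30, 23, 27, 35}, right has 2 {25, 38}.
    Root 23: left subtree has 2 nodes {26, 30}, right has 2 {27, 35}.
      Root 30: left subtree has 1 node {26}, right has 0 { }.
      Root 27: left subtree has 0 nodes { }, right has 1 {35}.
    Root 25: left subtree has 0 nodes { }, right has 1 {38}.

13 7 23 30 26 27 35 25 38 22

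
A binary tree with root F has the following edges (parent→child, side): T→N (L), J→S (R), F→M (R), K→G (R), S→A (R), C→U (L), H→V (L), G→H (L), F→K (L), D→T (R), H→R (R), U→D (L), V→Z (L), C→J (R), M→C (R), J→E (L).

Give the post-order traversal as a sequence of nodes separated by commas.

Z, V, R, H, G, K, N, T, D, U, E, A, S, J, C, M, F

Post-order visits the left subtree, then the right subtree, then the node.
At F: go left to K.
  At K: no left child.
  At K: go right to G.
    At G: go left to H.
      At H: go left to V.
        At V: go left to Z.
          Z is a leaf — visit Z.
        At V: no right child.
        Visit V.
      At H: go right to R.
        R is a leaf — visit R.
      Visit H.
    At G: no right child.
    Visit G.
  Visit K.
At F: go right to M.
  At M: no left child.
  At M: go right to C.
    At C: go left to U.
      At U: go left to D.
        At D: no left child.
        At D: go right to T.
          At T: go left to N.
            N is a leaf — visit N.
          At T: no right child.
          Visit T.
        Visit D.
      At U: no right child.
      Visit U.
    At C: go right to J.
      At J: go left to E.
        E is a leaf — visit E.
      At J: go right to S.
        At S: no left child.
        At S: go right to A.
          A is a leaf — visit A.
        Visit S.
      Visit J.
    Visit C.
  Visit M.
Visit F.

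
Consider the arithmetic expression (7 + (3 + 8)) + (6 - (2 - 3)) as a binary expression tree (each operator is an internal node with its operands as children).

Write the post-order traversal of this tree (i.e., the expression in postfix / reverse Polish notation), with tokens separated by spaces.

Post-order on an expression tree gives postfix notation: for each operator, emit left operand, right operand, then the operator.

7 3 8 + + 6 2 3 - - +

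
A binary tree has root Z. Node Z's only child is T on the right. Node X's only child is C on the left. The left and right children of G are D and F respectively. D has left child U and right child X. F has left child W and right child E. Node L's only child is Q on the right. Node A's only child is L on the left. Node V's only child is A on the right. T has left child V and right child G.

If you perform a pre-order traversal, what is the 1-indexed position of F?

12

Pre-order visits the node, then its left subtree, then its right subtree.
Visit Z.
At Z: no left child.
At Z: go right to T.
  Visit T.
  At T: go left to V.
    Visit V.
    At V: no left child.
    At V: go right to A.
      Visit A.
      At A: go left to L.
        Visit L.
        At L: no left child.
        At L: go right to Q.
          Q is a leaf — visit Q.
      At A: no right child.
  At T: go right to G.
    Visit G.
    At G: go left to D.
      Visit D.
      At D: go left to U.
        U is a leaf — visit U.
      At D: go right to X.
        Visit X.
        At X: go left to C.
          C is a leaf — visit C.
        At X: no right child.
    At G: go right to F.
      Visit F.
      At F: go left to W.
        W is a leaf — visit W.
      At F: go right to E.
        E is a leaf — visit E.
Full pre-order sequence: Z, T, V, A, L, Q, G, D, U, X, C, F, W, E.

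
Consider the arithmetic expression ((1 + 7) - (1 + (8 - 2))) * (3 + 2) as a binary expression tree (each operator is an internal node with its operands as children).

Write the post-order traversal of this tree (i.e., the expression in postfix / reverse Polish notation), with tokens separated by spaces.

1 7 + 1 8 2 - + - 3 2 + *

Post-order on an expression tree gives postfix notation: for each operator, emit left operand, right operand, then the operator.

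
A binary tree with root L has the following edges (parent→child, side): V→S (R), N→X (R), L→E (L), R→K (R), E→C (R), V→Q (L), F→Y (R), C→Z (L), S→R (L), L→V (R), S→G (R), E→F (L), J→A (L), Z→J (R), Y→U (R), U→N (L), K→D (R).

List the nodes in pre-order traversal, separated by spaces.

Pre-order visits the node, then its left subtree, then its right subtree.
Visit L.
At L: go left to E.
  Visit E.
  At E: go left to F.
    Visit F.
    At F: no left child.
    At F: go right to Y.
      Visit Y.
      At Y: no left child.
      At Y: go right to U.
        Visit U.
        At U: go left to N.
          Visit N.
          At N: no left child.
          At N: go right to X.
            X is a leaf — visit X.
        At U: no right child.
  At E: go right to C.
    Visit C.
    At C: go left to Z.
      Visit Z.
      At Z: no left child.
      At Z: go right to J.
        Visit J.
        At J: go left to A.
          A is a leaf — visit A.
        At J: no right child.
    At C: no right child.
At L: go right to V.
  Visit V.
  At V: go left to Q.
    Q is a leaf — visit Q.
  At V: go right to S.
    Visit S.
    At S: go left to R.
      Visit R.
      At R: no left child.
      At R: go right to K.
        Visit K.
        At K: no left child.
        At K: go right to D.
          D is a leaf — visit D.
    At S: go right to G.
      G is a leaf — visit G.

L E F Y U N X C Z J A V Q S R K D G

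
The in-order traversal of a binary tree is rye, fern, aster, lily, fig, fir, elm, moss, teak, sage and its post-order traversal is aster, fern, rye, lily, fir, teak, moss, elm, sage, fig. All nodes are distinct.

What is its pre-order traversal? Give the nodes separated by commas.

The last element of post-order is the root; it splits in-order into left and right subtrees.
Root fig: left subtree has 4 nodes {rye, fern, aster, lily}, right has 5 {fir, elm, moss, teak, sage}.
  Root lily: left subtree has 3 nodes {rye, fern, aster}, right has 0 { }.
    Root rye: left subtree has 0 nodes { }, right has 2 {fern, aster}.
      Root fern: left subtree has 0 nodes { }, right has 1 {aster}.
  Root sage: left subtree has 4 nodes {fir, elm, moss, teak}, right has 0 { }.
    Root elm: left subtree has 1 node {fir}, right has 2 {moss, teak}.
      Root moss: left subtree has 0 nodes { }, right has 1 {teak}.

fig, lily, rye, fern, aster, sage, elm, fir, moss, teak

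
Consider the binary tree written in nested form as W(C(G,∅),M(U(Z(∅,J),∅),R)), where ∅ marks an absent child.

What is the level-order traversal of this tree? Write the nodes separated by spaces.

W C M G U R Z J

Level-order visits nodes level by level from the root, left to right within each level.
Level 0: W
Level 1: C, M
Level 2: G, U, R
Level 3: Z
Level 4: J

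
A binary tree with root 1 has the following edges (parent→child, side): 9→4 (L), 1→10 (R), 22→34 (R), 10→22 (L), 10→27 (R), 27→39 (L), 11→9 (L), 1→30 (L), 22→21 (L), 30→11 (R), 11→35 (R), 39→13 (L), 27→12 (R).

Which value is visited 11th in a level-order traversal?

39

Level-order visits nodes level by level from the root, left to right within each level.
Level 0: 1
Level 1: 30, 10
Level 2: 11, 22, 27
Level 3: 9, 35, 21, 34, 39, 12
Level 4: 4, 13
Full level-order sequence: 1, 30, 10, 11, 22, 27, 9, 35, 21, 34, 39, 12, 4, 13.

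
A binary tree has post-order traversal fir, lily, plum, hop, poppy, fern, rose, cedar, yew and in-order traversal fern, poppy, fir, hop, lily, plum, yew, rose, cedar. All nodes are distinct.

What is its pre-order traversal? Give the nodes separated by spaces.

The last element of post-order is the root; it splits in-order into left and right subtrees.
Root yew: left subtree has 6 nodes {fern, poppy, fir, hop, lily, plum}, right has 2 {rose, cedar}.
  Root fern: left subtree has 0 nodes { }, right has 5 {poppy, fir, hop, lily, plum}.
    Root poppy: left subtree has 0 nodes { }, right has 4 {fir, hop, lily, plum}.
      Root hop: left subtree has 1 node {fir}, right has 2 {lily, plum}.
        Root plum: left subtree has 1 node {lily}, right has 0 { }.
  Root cedar: left subtree has 1 node {rose}, right has 0 { }.

yew fern poppy hop fir plum lily cedar rose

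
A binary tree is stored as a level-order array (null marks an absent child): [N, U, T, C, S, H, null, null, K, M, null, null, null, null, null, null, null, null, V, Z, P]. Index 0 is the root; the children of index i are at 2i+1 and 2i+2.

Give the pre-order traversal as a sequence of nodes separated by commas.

N, U, C, K, V, S, M, Z, P, T, H

Pre-order visits the node, then its left subtree, then its right subtree.
Visit N.
At N: go left to U.
  Visit U.
  At U: go left to C.
    Visit C.
    At C: no left child.
    At C: go right to K.
      Visit K.
      At K: no left child.
      At K: go right to V.
        V is a leaf — visit V.
  At U: go right to S.
    Visit S.
    At S: go left to M.
      Visit M.
      At M: go left to Z.
        Z is a leaf — visit Z.
      At M: go right to P.
        P is a leaf — visit P.
    At S: no right child.
At N: go right to T.
  Visit T.
  At T: go left to H.
    H is a leaf — visit H.
  At T: no right child.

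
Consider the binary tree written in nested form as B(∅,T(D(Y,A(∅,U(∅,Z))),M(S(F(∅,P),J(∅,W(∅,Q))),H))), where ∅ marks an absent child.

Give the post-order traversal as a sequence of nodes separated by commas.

Post-order visits the left subtree, then the right subtree, then the node.
At B: no left child.
At B: go right to T.
  At T: go left to D.
    At D: go left to Y.
      Y is a leaf — visit Y.
    At D: go right to A.
      At A: no left child.
      At A: go right to U.
        At U: no left child.
        At U: go right to Z.
          Z is a leaf — visit Z.
        Visit U.
      Visit A.
    Visit D.
  At T: go right to M.
    At M: go left to S.
      At S: go left to F.
        At F: no left child.
        At F: go right to P.
          P is a leaf — visit P.
        Visit F.
      At S: go right to J.
        At J: no left child.
        At J: go right to W.
          At W: no left child.
          At W: go right to Q.
            Q is a leaf — visit Q.
          Visit W.
        Visit J.
      Visit S.
    At M: go right to H.
      H is a leaf — visit H.
    Visit M.
  Visit T.
Visit B.

Y, Z, U, A, D, P, F, Q, W, J, S, H, M, T, B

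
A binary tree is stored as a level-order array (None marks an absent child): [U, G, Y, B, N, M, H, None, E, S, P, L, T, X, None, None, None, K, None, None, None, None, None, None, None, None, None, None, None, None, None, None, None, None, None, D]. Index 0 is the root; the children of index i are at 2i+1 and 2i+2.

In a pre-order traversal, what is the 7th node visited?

N

Pre-order visits the node, then its left subtree, then its right subtree.
Visit U.
At U: go left to G.
  Visit G.
  At G: go left to B.
    Visit B.
    At B: no left child.
    At B: go right to E.
      Visit E.
      At E: go left to K.
        Visit K.
        At K: go left to D.
          D is a leaf — visit D.
        At K: no right child.
      At E: no right child.
  At G: go right to N.
    Visit N.
    At N: go left to S.
      S is a leaf — visit S.
    At N: go right to P.
      P is a leaf — visit P.
At U: go right to Y.
  Visit Y.
  At Y: go left to M.
    Visit M.
    At M: go left to L.
      L is a leaf — visit L.
    At M: go right to T.
      T is a leaf — visit T.
  At Y: go right to H.
    Visit H.
    At H: go left to X.
      X is a leaf — visit X.
    At H: no right child.
Full pre-order sequence: U, G, B, E, K, D, N, S, P, Y, M, L, T, H, X.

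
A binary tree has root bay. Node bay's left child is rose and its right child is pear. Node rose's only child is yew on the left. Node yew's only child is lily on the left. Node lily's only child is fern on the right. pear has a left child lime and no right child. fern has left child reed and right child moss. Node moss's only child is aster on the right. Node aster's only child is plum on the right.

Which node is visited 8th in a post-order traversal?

Post-order visits the left subtree, then the right subtree, then the node.
At bay: go left to rose.
  At rose: go left to yew.
    At yew: go left to lily.
      At lily: no left child.
      At lily: go right to fern.
        At fern: go left to reed.
          reed is a leaf — visit reed.
        At fern: go right to moss.
          At moss: no left child.
          At moss: go right to aster.
            At aster: no left child.
            At aster: go right to plum.
              plum is a leaf — visit plum.
            Visit aster.
          Visit moss.
        Visit fern.
      Visit lily.
    At yew: no right child.
    Visit yew.
  At rose: no right child.
  Visit rose.
At bay: go right to pear.
  At pear: go left to lime.
    lime is a leaf — visit lime.
  At pear: no right child.
  Visit pear.
Visit bay.
Full post-order sequence: reed, plum, aster, moss, fern, lily, yew, rose, lime, pear, bay.

rose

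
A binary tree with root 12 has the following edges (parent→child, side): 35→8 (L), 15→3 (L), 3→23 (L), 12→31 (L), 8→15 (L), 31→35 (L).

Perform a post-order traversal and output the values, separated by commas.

23, 3, 15, 8, 35, 31, 12

Post-order visits the left subtree, then the right subtree, then the node.
At 12: go left to 31.
  At 31: go left to 35.
    At 35: go left to 8.
      At 8: go left to 15.
        At 15: go left to 3.
          At 3: go left to 23.
            23 is a leaf — visit 23.
          At 3: no right child.
          Visit 3.
        At 15: no right child.
        Visit 15.
      At 8: no right child.
      Visit 8.
    At 35: no right child.
    Visit 35.
  At 31: no right child.
  Visit 31.
At 12: no right child.
Visit 12.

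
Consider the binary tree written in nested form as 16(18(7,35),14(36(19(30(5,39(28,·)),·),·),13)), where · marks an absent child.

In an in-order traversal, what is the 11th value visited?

14

In-order visits the left subtree, then the node, then the right subtree.
At 16: go left to 18.
  At 18: go left to 7.
    7 is a leaf — visit 7.
  Visit 18.
  At 18: go right to 35.
    35 is a leaf — visit 35.
Visit 16.
At 16: go right to 14.
  At 14: go left to 36.
    At 36: go left to 19.
      At 19: go left to 30.
        At 30: go left to 5.
          5 is a leaf — visit 5.
        Visit 30.
        At 30: go right to 39.
          At 39: go left to 28.
            28 is a leaf — visit 28.
          Visit 39.
          At 39: no right child.
      Visit 19.
      At 19: no right child.
    Visit 36.
    At 36: no right child.
  Visit 14.
  At 14: go right to 13.
    13 is a leaf — visit 13.
Full in-order sequence: 7, 18, 35, 16, 5, 30, 28, 39, 19, 36, 14, 13.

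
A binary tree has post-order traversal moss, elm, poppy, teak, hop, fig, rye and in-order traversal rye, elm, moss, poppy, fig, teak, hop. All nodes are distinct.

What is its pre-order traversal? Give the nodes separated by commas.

The last element of post-order is the root; it splits in-order into left and right subtrees.
Root rye: left subtree has 0 nodes { }, right has 6 {elm, moss, poppy, fig, teak, hop}.
  Root fig: left subtree has 3 nodes {elm, moss, poppy}, right has 2 {teak, hop}.
    Root poppy: left subtree has 2 nodes {elm, moss}, right has 0 { }.
      Root elm: left subtree has 0 nodes { }, right has 1 {moss}.
    Root hop: left subtree has 1 node {teak}, right has 0 { }.

rye, fig, poppy, elm, moss, hop, teak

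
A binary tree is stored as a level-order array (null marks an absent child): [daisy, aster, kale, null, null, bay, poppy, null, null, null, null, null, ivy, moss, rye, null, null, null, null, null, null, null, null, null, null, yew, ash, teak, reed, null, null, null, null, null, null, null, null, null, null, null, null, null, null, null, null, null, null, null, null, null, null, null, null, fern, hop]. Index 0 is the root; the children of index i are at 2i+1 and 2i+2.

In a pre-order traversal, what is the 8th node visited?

fern

Pre-order visits the node, then its left subtree, then its right subtree.
Visit daisy.
At daisy: go left to aster.
  aster is a leaf — visit aster.
At daisy: go right to kale.
  Visit kale.
  At kale: go left to bay.
    Visit bay.
    At bay: no left child.
    At bay: go right to ivy.
      Visit ivy.
      At ivy: go left to yew.
        yew is a leaf — visit yew.
      At ivy: go right to ash.
        Visit ash.
        At ash: go left to fern.
          fern is a leaf — visit fern.
        At ash: go right to hop.
          hop is a leaf — visit hop.
  At kale: go right to poppy.
    Visit poppy.
    At poppy: go left to moss.
      Visit moss.
      At moss: go left to teak.
        teak is a leaf — visit teak.
      At moss: go right to reed.
        reed is a leaf — visit reed.
    At poppy: go right to rye.
      rye is a leaf — visit rye.
Full pre-order sequence: daisy, aster, kale, bay, ivy, yew, ash, fern, hop, poppy, moss, teak, reed, rye.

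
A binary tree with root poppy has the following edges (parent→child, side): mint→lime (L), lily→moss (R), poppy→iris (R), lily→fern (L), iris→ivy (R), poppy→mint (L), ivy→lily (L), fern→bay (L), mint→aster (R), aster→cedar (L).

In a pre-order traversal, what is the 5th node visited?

cedar

Pre-order visits the node, then its left subtree, then its right subtree.
Visit poppy.
At poppy: go left to mint.
  Visit mint.
  At mint: go left to lime.
    lime is a leaf — visit lime.
  At mint: go right to aster.
    Visit aster.
    At aster: go left to cedar.
      cedar is a leaf — visit cedar.
    At aster: no right child.
At poppy: go right to iris.
  Visit iris.
  At iris: no left child.
  At iris: go right to ivy.
    Visit ivy.
    At ivy: go left to lily.
      Visit lily.
      At lily: go left to fern.
        Visit fern.
        At fern: go left to bay.
          bay is a leaf — visit bay.
        At fern: no right child.
      At lily: go right to moss.
        moss is a leaf — visit moss.
    At ivy: no right child.
Full pre-order sequence: poppy, mint, lime, aster, cedar, iris, ivy, lily, fern, bay, moss.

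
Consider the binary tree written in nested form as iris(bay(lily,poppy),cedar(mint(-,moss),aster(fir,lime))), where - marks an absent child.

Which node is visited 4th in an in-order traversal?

iris

In-order visits the left subtree, then the node, then the right subtree.
At iris: go left to bay.
  At bay: go left to lily.
    lily is a leaf — visit lily.
  Visit bay.
  At bay: go right to poppy.
    poppy is a leaf — visit poppy.
Visit iris.
At iris: go right to cedar.
  At cedar: go left to mint.
    At mint: no left child.
    Visit mint.
    At mint: go right to moss.
      moss is a leaf — visit moss.
  Visit cedar.
  At cedar: go right to aster.
    At aster: go left to fir.
      fir is a leaf — visit fir.
    Visit aster.
    At aster: go right to lime.
      lime is a leaf — visit lime.
Full in-order sequence: lily, bay, poppy, iris, mint, moss, cedar, fir, aster, lime.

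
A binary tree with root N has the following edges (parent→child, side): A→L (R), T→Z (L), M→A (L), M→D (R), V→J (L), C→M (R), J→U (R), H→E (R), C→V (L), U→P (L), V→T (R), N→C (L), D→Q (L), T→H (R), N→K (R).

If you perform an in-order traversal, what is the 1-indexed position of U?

3

In-order visits the left subtree, then the node, then the right subtree.
At N: go left to C.
  At C: go left to V.
    At V: go left to J.
      At J: no left child.
      Visit J.
      At J: go right to U.
        At U: go left to P.
          P is a leaf — visit P.
        Visit U.
        At U: no right child.
    Visit V.
    At V: go right to T.
      At T: go left to Z.
        Z is a leaf — visit Z.
      Visit T.
      At T: go right to H.
        At H: no left child.
        Visit H.
        At H: go right to E.
          E is a leaf — visit E.
  Visit C.
  At C: go right to M.
    At M: go left to A.
      At A: no left child.
      Visit A.
      At A: go right to L.
        L is a leaf — visit L.
    Visit M.
    At M: go right to D.
      At D: go left to Q.
        Q is a leaf — visit Q.
      Visit D.
      At D: no right child.
Visit N.
At N: go right to K.
  K is a leaf — visit K.
Full in-order sequence: J, P, U, V, Z, T, H, E, C, A, L, M, Q, D, N, K.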